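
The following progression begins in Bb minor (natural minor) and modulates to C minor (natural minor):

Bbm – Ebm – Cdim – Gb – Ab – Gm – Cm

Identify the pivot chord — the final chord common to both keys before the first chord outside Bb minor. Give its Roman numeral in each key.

Chords diatonic to Bb minor: Bbm, Cdim, Db, Ebm, Fm, Gb, Ab.
Reading the progression, the first chord not in that set is Gm, so the modulation leaves Bb minor there.
The chord immediately before Gm is Ab, which is diatonic to both keys: VII in Bb minor and VI in C minor.

Ab — VII in Bb minor, VI in C minor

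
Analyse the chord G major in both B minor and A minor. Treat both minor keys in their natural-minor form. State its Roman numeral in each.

VI in B minor; VII in A minor

The scale of B minor (natural minor) is B C# D E F# G A; G is degree 6, and the triad built there (G-B-D) is major, so it is VI.
The scale of A minor (natural minor) is A B C D E F G; G is degree 7, and the triad built there (G-B-D) is major, so it is VII.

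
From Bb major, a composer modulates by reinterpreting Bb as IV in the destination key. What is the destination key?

The numeral IV denotes a major triad on scale degree 4. With Bb on degree 4, the tonic of the new key is F.
Degree 4 carries a major triad in major keys, so the destination is F major.
Check: the diatonic triads of F major are F (I), Gm (ii), Am (iii), Bb (IV), C (V), Dm (vi), Edim (vii°) — Bb is indeed IV.

F major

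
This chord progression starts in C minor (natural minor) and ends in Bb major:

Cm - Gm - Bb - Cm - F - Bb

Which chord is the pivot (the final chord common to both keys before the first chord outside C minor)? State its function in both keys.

Cm — i in C minor, ii in Bb major

Chords diatonic to C minor: Cm, Ddim, Eb, Fm, Gm, Ab, Bb.
Reading the progression, the first chord not in that set is F, so the modulation leaves C minor there.
The chord immediately before F is Cm, which is diatonic to both keys: i in C minor and ii in Bb major.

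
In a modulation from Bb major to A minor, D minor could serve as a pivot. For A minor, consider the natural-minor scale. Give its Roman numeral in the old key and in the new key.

iii in Bb major; iv in A minor

The scale of Bb major is Bb C D Eb F G A; D is degree 3, and the triad built there (D-F-A) is minor, so it is iii.
The scale of A minor (natural minor) is A B C D E F G; D is degree 4, and the triad built there (D-F-A) is minor, so it is iv.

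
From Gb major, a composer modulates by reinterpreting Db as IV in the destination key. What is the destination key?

Ab major

The numeral IV denotes a major triad on scale degree 4. With Db on degree 4, the tonic of the new key is Ab.
Degree 4 carries a major triad in major keys, so the destination is Ab major.
Check: the diatonic triads of Ab major are Ab (I), Bbm (ii), Cm (iii), Db (IV), Eb (V), Fm (vi), Gdim (vii°) — Db is indeed IV.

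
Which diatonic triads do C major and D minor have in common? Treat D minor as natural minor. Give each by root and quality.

C, Dm, F, Am

Triads in C major: C (I), Dm (ii), Em (iii), F (IV), G (V), Am (vi), Bdim (vii°).
Triads in D minor (natural minor): Dm (i), Edim (ii°), F (III), Gm (iv), Am (v), Bb (VI), C (VII).
Shared triads with their functions: C (I in C major, VII in D minor); Dm (ii in C major, i in D minor); F (IV in C major, III in D minor); Am (vi in C major, v in D minor).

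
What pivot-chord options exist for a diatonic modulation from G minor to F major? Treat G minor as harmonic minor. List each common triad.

Gm

Triads in G minor (harmonic minor): Gm (i), Adim (ii°), Bbaug (III+), Cm (iv), D (V), Eb (VI), F#dim (vii°).
Triads in F major: F (I), Gm (ii), Am (iii), Bb (IV), C (V), Dm (vi), Edim (vii°).
Shared triads with their functions: Gm (i in G minor, ii in F major).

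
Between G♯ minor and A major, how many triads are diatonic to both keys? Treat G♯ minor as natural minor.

2

Diatonic triads of G♯ minor (natural minor): G♯ minor (i), A♯ diminished (ii°), B major (III), C♯ minor (iv), D♯ minor (v), E major (VI), F♯ major (VII).
Diatonic triads of A major: A major (I), B minor (ii), C♯ minor (iii), D major (IV), E major (V), F♯ minor (vi), G♯ diminished (vii°).
Matching root and quality in both lists: C♯ minor, E major.
That gives 2 common triads.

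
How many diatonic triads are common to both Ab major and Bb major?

2

Diatonic triads of Ab major: Ab (I), Bbm (ii), Cm (iii), Db (IV), Eb (V), Fm (vi), Gdim (vii°).
Diatonic triads of Bb major: Bb (I), Cm (ii), Dm (iii), Eb (IV), F (V), Gm (vi), Adim (vii°).
Matching root and quality in both lists: Cm, Eb.
That gives 2 common triads.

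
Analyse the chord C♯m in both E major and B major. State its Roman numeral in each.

The scale of E major is E F♯ G♯ A B C♯ D♯; C♯ is degree 6, and the triad built there (C♯-E-G♯) is minor, so it is vi.
The scale of B major is B C♯ D♯ E F♯ G♯ A♯; C♯ is degree 2, and the triad built there (C♯-E-G♯) is minor, so it is ii.

vi in E major; ii in B major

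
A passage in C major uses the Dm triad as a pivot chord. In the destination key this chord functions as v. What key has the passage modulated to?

The numeral v denotes a minor triad on scale degree 5. With D on degree 5, the tonic of the new key is G.
Degree 5 carries a minor triad in natural-minor keys, so the destination is G minor.
Check: the diatonic triads of G minor (natural minor) are Gm (i), Adim (ii°), Bb (III), Cm (iv), Dm (v), Eb (VI), F (VII) — Dm is indeed v.

G minor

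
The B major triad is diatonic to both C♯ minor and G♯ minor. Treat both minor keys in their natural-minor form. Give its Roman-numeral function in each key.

The scale of C♯ minor (natural minor) is C♯ D♯ E F♯ G♯ A B; B is degree 7, and the triad built there (B-D♯-F♯) is major, so it is VII.
The scale of G♯ minor (natural minor) is G♯ A♯ B C♯ D♯ E F♯; B is degree 3, and the triad built there (B-D♯-F♯) is major, so it is III.

VII in C♯ minor; III in G♯ minor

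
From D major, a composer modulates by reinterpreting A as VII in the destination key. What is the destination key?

B minor

The numeral VII denotes a major triad on scale degree 7. With A on degree 7, the tonic of the new key is B.
Degree 7 carries a major triad in natural-minor keys, so the destination is B minor.
Check: the diatonic triads of B minor (natural minor) are Bm (i), C#dim (ii°), D (III), Em (iv), F#m (v), G (VI), A (VII) — A is indeed VII.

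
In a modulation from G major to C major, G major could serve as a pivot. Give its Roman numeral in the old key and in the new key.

The scale of G major is G A B C D E F♯; G is degree 1, and the triad built there (G-B-D) is major, so it is I.
The scale of C major is C D E F G A B; G is degree 5, and the triad built there (G-B-D) is major, so it is V.

I in G major; V in C major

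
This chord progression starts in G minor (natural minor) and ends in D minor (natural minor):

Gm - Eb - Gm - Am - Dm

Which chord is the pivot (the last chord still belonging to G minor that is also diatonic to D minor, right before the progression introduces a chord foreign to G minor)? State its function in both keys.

Gm — i in G minor, iv in D minor

Chords diatonic to G minor: Gm, Adim, Bb, Cm, Dm, Eb, F.
Reading the progression, the first chord not in that set is Am, so the modulation leaves G minor there.
The chord immediately before Am is Gm, which is diatonic to both keys: i in G minor and iv in D minor.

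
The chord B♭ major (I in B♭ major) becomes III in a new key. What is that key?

The numeral III denotes a major triad on scale degree 3. With B♭ on degree 3, the tonic of the new key is G.
Degree 3 carries a major triad in natural-minor keys, so the destination is G minor.
Check: the diatonic triads of G minor (natural minor) are Gm (i), Adim (ii°), B♭ (III), Cm (iv), Dm (v), E♭ (VI), F (VII) — B♭ major is indeed III.

G minor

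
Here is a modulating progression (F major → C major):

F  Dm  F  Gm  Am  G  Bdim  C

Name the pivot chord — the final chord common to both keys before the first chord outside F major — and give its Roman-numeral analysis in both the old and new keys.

Am — iii in F major, vi in C major

Chords diatonic to F major: F, Gm, Am, B♭, C, Dm, Edim.
Reading the progression, the first chord not in that set is G, so the modulation leaves F major there.
The chord immediately before G is Am, which is diatonic to both keys: iii in F major and vi in C major.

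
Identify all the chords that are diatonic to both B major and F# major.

Triads in B major: B (I), C#m (ii), D#m (iii), E (IV), F# (V), G#m (vi), A#dim (vii°).
Triads in F# major: F# (I), G#m (ii), A#m (iii), B (IV), C# (V), D#m (vi), E#dim (vii°).
Shared triads with their functions: B (I in B major, IV in F# major); D#m (iii in B major, vi in F# major); F# (V in B major, I in F# major); G#m (vi in B major, ii in F# major).

B, D#m, F#, G#m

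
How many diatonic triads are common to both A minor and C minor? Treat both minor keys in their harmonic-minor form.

Diatonic triads of A minor (harmonic minor): A minor (i), B diminished (ii°), C augmented (III+), D minor (iv), E major (V), F major (VI), G# diminished (vii°).
Diatonic triads of C minor (harmonic minor): C minor (i), D diminished (ii°), Eb augmented (III+), F minor (iv), G major (V), Ab major (VI), B diminished (vii°).
Matching root and quality in both lists: B diminished.
That gives 1 common triad.

1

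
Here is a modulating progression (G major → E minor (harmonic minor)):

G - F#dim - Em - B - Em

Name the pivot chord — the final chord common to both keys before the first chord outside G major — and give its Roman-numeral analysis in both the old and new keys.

Em — vi in G major, i in E minor

Chords diatonic to G major: G, Am, Bm, C, D, Em, F#dim.
Reading the progression, the first chord not in that set is B, so the modulation leaves G major there.
The chord immediately before B is Em, which is diatonic to both keys: vi in G major and i in E minor.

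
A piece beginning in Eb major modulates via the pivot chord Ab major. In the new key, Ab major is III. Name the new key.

The numeral III denotes a major triad on scale degree 3. With Ab on degree 3, the tonic of the new key is F.
Degree 3 carries a major triad in natural-minor keys, so the destination is F minor.
Check: the diatonic triads of F minor (natural minor) are Fm (i), Gdim (ii°), Ab (III), Bbm (iv), Cm (v), Db (VI), Eb (VII) — Ab major is indeed III.

F minor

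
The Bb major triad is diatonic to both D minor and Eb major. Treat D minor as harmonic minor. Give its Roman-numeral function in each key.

VI in D minor; V in Eb major

The scale of D minor (harmonic minor) is D E F G A Bb C#; Bb is degree 6, and the triad built there (Bb-D-F) is major, so it is VI.
The scale of Eb major is Eb F G Ab Bb C D; Bb is degree 5, and the triad built there (Bb-D-F) is major, so it is V.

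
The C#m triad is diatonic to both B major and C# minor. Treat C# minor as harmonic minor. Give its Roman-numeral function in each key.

The scale of B major is B C# D# E F# G# A#; C# is degree 2, and the triad built there (C#-E-G#) is minor, so it is ii.
The scale of C# minor (harmonic minor) is C# D# E F# G# A B#; C# is degree 1, and the triad built there (C#-E-G#) is minor, so it is i.

ii in B major; i in C# minor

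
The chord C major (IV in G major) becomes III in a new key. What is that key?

A minor

The numeral III denotes a major triad on scale degree 3. With C on degree 3, the tonic of the new key is A.
Degree 3 carries a major triad in natural-minor keys, so the destination is A minor.
Check: the diatonic triads of A minor (natural minor) are Am (i), Bdim (ii°), C (III), Dm (iv), Em (v), F (VI), G (VII) — C major is indeed III.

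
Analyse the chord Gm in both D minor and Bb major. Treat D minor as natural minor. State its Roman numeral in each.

iv in D minor; vi in Bb major

The scale of D minor (natural minor) is D E F G A Bb C; G is degree 4, and the triad built there (G-Bb-D) is minor, so it is iv.
The scale of Bb major is Bb C D Eb F G A; G is degree 6, and the triad built there (G-Bb-D) is minor, so it is vi.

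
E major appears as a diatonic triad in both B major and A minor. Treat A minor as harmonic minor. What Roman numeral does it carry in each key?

The scale of B major is B C# D# E F# G# A#; E is degree 4, and the triad built there (E-G#-B) is major, so it is IV.
The scale of A minor (harmonic minor) is A B C D E F G#; E is degree 5, and the triad built there (E-G#-B) is major, so it is V.

IV in B major; V in A minor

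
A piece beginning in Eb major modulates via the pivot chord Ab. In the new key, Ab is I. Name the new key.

Ab major

The numeral I denotes a major triad on scale degree 1. With Ab on degree 1, the tonic of the new key is Ab.
Degree 1 carries a major triad in major keys, so the destination is Ab major.
Check: the diatonic triads of Ab major are Ab (I), Bbm (ii), Cm (iii), Db (IV), Eb (V), Fm (vi), Gdim (vii°) — Ab is indeed I.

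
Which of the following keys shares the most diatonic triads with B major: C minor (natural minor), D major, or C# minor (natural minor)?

C# minor

Triads of B major: B major (I), C# minor (ii), D# minor (iii), E major (IV), F# major (V), G# minor (vi), A# diminished (vii°).
C minor (natural minor) shares 0: none.
D major shares 0: none.
C# minor (natural minor) shares 4: B, C#m, E, G#m.
The most common triads (4) are shared with C# minor.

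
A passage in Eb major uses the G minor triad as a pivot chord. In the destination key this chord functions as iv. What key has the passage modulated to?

The numeral iv denotes a minor triad on scale degree 4. With G on degree 4, the tonic of the new key is D.
Degree 4 carries a minor triad in minor keys, so the destination is D minor.
Check: the diatonic triads of D minor (natural minor) are Dm (i), Edim (ii°), F (III), Gm (iv), Am (v), Bb (VI), C (VII) — G minor is indeed iv.

D minor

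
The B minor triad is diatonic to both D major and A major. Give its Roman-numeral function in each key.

The scale of D major is D E F# G A B C#; B is degree 6, and the triad built there (B-D-F#) is minor, so it is vi.
The scale of A major is A B C# D E F# G#; B is degree 2, and the triad built there (B-D-F#) is minor, so it is ii.

vi in D major; ii in A major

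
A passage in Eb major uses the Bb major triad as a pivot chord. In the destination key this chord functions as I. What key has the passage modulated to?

Bb major

The numeral I denotes a major triad on scale degree 1. With Bb on degree 1, the tonic of the new key is Bb.
Degree 1 carries a major triad in major keys, so the destination is Bb major.
Check: the diatonic triads of Bb major are Bb (I), Cm (ii), Dm (iii), Eb (IV), F (V), Gm (vi), Adim (vii°) — Bb major is indeed I.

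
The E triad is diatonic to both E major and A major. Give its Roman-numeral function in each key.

The scale of E major is E F# G# A B C# D#; E is degree 1, and the triad built there (E-G#-B) is major, so it is I.
The scale of A major is A B C# D E F# G#; E is degree 5, and the triad built there (E-G#-B) is major, so it is V.

I in E major; V in A major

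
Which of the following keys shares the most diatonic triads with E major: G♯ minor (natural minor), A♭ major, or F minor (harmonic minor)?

Triads of E major: E (I), F♯m (ii), G♯m (iii), A (IV), B (V), C♯m (vi), D♯dim (vii°).
G♯ minor (natural minor) shares 4: E, G♯m, B, C♯m.
A♭ major shares 0: none.
F minor (harmonic minor) shares 0: none.
The most common triads (4) are shared with G♯ minor.

G♯ minor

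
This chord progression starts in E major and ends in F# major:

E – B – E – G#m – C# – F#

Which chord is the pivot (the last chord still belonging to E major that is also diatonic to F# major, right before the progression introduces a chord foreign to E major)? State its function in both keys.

Chords diatonic to E major: E, F#m, G#m, A, B, C#m, D#dim.
Reading the progression, the first chord not in that set is C#, so the modulation leaves E major there.
The chord immediately before C# is G#m, which is diatonic to both keys: iii in E major and ii in F# major.

G#m — iii in E major, ii in F# major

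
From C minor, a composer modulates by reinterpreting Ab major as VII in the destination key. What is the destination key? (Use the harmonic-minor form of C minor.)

The numeral VII denotes a major triad on scale degree 7. With Ab on degree 7, the tonic of the new key is Bb.
Degree 7 carries a major triad in natural-minor keys, so the destination is Bb minor.
Check: the diatonic triads of Bb minor (natural minor) are Bbm (i), Cdim (ii°), Db (III), Ebm (iv), Fm (v), Gb (VI), Ab (VII) — Ab major is indeed VII.

Bb minor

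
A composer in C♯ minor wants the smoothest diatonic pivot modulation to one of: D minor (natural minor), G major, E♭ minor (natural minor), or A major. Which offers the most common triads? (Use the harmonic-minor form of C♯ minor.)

A major

Triads of C♯ minor (harmonic minor): C♯ minor (i), D♯ diminished (ii°), E augmented (III+), F♯ minor (iv), G♯ major (V), A major (VI), B♯ diminished (vii°).
D minor (natural minor) shares 0: none.
G major shares 0: none.
E♭ minor (natural minor) shares 0: none.
A major shares 3: C♯m, F♯m, A.
The most common triads (3) are shared with A major.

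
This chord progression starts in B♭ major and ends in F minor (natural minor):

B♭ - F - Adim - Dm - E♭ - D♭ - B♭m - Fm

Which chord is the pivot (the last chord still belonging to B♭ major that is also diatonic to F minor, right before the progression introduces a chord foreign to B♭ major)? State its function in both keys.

E♭ — IV in B♭ major, VII in F minor

Chords diatonic to B♭ major: B♭, Cm, Dm, E♭, F, Gm, Adim.
Reading the progression, the first chord not in that set is D♭, so the modulation leaves B♭ major there.
The chord immediately before D♭ is E♭, which is diatonic to both keys: IV in B♭ major and VII in F minor.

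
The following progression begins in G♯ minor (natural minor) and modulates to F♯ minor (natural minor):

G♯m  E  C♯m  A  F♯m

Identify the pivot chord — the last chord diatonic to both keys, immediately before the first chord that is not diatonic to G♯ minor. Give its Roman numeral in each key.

Chords diatonic to G♯ minor: G♯m, A♯dim, B, C♯m, D♯m, E, F♯.
Reading the progression, the first chord not in that set is A, so the modulation leaves G♯ minor there.
The chord immediately before A is C♯m, which is diatonic to both keys: iv in G♯ minor and v in F♯ minor.

C♯m — iv in G♯ minor, v in F♯ minor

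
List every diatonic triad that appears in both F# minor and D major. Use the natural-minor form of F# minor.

F#m, A, Bm, D

Triads in F# minor (natural minor): F#m (i), G#dim (ii°), A (III), Bm (iv), C#m (v), D (VI), E (VII).
Triads in D major: D (I), Em (ii), F#m (iii), G (IV), A (V), Bm (vi), C#dim (vii°).
Shared triads with their functions: F#m (i in F# minor, iii in D major); A (III in F# minor, V in D major); Bm (iv in F# minor, vi in D major); D (VI in F# minor, I in D major).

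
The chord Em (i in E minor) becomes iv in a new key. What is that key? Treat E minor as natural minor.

B minor

The numeral iv denotes a minor triad on scale degree 4. With E on degree 4, the tonic of the new key is B.
Degree 4 carries a minor triad in minor keys, so the destination is B minor.
Check: the diatonic triads of B minor (natural minor) are Bm (i), C♯dim (ii°), D (III), Em (iv), F♯m (v), G (VI), A (VII) — Em is indeed iv.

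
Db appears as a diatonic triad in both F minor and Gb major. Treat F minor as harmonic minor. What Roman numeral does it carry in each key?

The scale of F minor (harmonic minor) is F G Ab Bb C Db E; Db is degree 6, and the triad built there (Db-F-Ab) is major, so it is VI.
The scale of Gb major is Gb Ab Bb Cb Db Eb F; Db is degree 5, and the triad built there (Db-F-Ab) is major, so it is V.

VI in F minor; V in Gb major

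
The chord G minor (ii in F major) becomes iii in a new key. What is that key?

The numeral iii denotes a minor triad on scale degree 3. With G on degree 3, the tonic of the new key is E♭.
Degree 3 carries a minor triad in major keys, so the destination is E♭ major.
Check: the diatonic triads of E♭ major are E♭ (I), Fm (ii), Gm (iii), A♭ (IV), B♭ (V), Cm (vi), Ddim (vii°) — G minor is indeed iii.

E♭ major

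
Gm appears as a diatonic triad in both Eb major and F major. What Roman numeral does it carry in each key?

iii in Eb major; ii in F major

The scale of Eb major is Eb F G Ab Bb C D; G is degree 3, and the triad built there (G-Bb-D) is minor, so it is iii.
The scale of F major is F G A Bb C D E; G is degree 2, and the triad built there (G-Bb-D) is minor, so it is ii.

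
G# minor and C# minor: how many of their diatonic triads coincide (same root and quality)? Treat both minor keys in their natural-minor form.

Diatonic triads of G# minor (natural minor): G# minor (i), A# diminished (ii°), B major (III), C# minor (iv), D# minor (v), E major (VI), F# major (VII).
Diatonic triads of C# minor (natural minor): C# minor (i), D# diminished (ii°), E major (III), F# minor (iv), G# minor (v), A major (VI), B major (VII).
Matching root and quality in both lists: G# minor, B major, C# minor, E major.
That gives 4 common triads.

4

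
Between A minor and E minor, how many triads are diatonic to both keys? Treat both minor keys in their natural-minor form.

Diatonic triads of A minor (natural minor): A minor (i), B diminished (ii°), C major (III), D minor (iv), E minor (v), F major (VI), G major (VII).
Diatonic triads of E minor (natural minor): E minor (i), F♯ diminished (ii°), G major (III), A minor (iv), B minor (v), C major (VI), D major (VII).
Matching root and quality in both lists: A minor, C major, E minor, G major.
That gives 4 common triads.

4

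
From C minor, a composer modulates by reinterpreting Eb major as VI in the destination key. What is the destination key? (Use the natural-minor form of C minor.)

The numeral VI denotes a major triad on scale degree 6. With Eb on degree 6, the tonic of the new key is G.
Degree 6 carries a major triad in minor keys, so the destination is G minor.
Check: the diatonic triads of G minor (natural minor) are Gm (i), Adim (ii°), Bb (III), Cm (iv), Dm (v), Eb (VI), F (VII) — Eb major is indeed VI.

G minor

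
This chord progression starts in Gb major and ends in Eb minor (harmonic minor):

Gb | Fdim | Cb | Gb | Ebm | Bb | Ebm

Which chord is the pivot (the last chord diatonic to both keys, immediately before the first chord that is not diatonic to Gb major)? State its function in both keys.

Ebm — vi in Gb major, i in Eb minor

Chords diatonic to Gb major: Gb, Abm, Bbm, Cb, Db, Ebm, Fdim.
Reading the progression, the first chord not in that set is Bb, so the modulation leaves Gb major there.
The chord immediately before Bb is Ebm, which is diatonic to both keys: vi in Gb major and i in Eb minor.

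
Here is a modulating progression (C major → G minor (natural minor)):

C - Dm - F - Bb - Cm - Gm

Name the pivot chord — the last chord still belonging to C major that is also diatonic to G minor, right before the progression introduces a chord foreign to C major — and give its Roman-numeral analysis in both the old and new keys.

F — IV in C major, VII in G minor

Chords diatonic to C major: C, Dm, Em, F, G, Am, Bdim.
Reading the progression, the first chord not in that set is Bb, so the modulation leaves C major there.
The chord immediately before Bb is F, which is diatonic to both keys: IV in C major and VII in G minor.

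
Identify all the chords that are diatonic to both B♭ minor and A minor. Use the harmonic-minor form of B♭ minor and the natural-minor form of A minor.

F

Triads in B♭ minor (harmonic minor): B♭m (i), Cdim (ii°), D♭aug (III+), E♭m (iv), F (V), G♭ (VI), Adim (vii°).
Triads in A minor (natural minor): Am (i), Bdim (ii°), C (III), Dm (iv), Em (v), F (VI), G (VII).
Shared triads with their functions: F (V in B♭ minor, VI in A minor).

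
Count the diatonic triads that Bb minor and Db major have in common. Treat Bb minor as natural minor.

Diatonic triads of Bb minor (natural minor): Bbm (i), Cdim (ii°), Db (III), Ebm (iv), Fm (v), Gb (VI), Ab (VII).
Diatonic triads of Db major: Db (I), Ebm (ii), Fm (iii), Gb (IV), Ab (V), Bbm (vi), Cdim (vii°).
Matching root and quality in both lists: Bbm, Cdim, Db, Ebm, Fm, Gb, Ab.
That gives 7 common triads.

7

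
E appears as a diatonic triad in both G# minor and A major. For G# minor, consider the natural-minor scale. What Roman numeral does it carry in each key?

VI in G# minor; V in A major

The scale of G# minor (natural minor) is G# A# B C# D# E F#; E is degree 6, and the triad built there (E-G#-B) is major, so it is VI.
The scale of A major is A B C# D E F# G#; E is degree 5, and the triad built there (E-G#-B) is major, so it is V.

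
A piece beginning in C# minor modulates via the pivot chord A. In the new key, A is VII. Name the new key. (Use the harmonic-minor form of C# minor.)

B minor

The numeral VII denotes a major triad on scale degree 7. With A on degree 7, the tonic of the new key is B.
Degree 7 carries a major triad in natural-minor keys, so the destination is B minor.
Check: the diatonic triads of B minor (natural minor) are Bm (i), C#dim (ii°), D (III), Em (iv), F#m (v), G (VI), A (VII) — A is indeed VII.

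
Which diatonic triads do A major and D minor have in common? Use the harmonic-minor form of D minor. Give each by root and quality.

Triads in A major: A major (I), B minor (ii), C♯ minor (iii), D major (IV), E major (V), F♯ minor (vi), G♯ diminished (vii°).
Triads in D minor (harmonic minor): D minor (i), E diminished (ii°), F augmented (III+), G minor (iv), A major (V), B♭ major (VI), C♯ diminished (vii°).
Shared triads with their functions: A major (I in A major, V in D minor).

A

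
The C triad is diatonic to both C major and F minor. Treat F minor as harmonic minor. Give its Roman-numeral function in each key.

The scale of C major is C D E F G A B; C is degree 1, and the triad built there (C-E-G) is major, so it is I.
The scale of F minor (harmonic minor) is F G A♭ B♭ C D♭ E; C is degree 5, and the triad built there (C-E-G) is major, so it is V.

I in C major; V in F minor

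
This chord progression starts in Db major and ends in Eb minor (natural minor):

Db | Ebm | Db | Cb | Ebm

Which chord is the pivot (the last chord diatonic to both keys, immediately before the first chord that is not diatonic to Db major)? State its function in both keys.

Chords diatonic to Db major: Db, Ebm, Fm, Gb, Ab, Bbm, Cdim.
Reading the progression, the first chord not in that set is Cb, so the modulation leaves Db major there.
The chord immediately before Cb is Db, which is diatonic to both keys: I in Db major and VII in Eb minor.

Db — I in Db major, VII in Eb minor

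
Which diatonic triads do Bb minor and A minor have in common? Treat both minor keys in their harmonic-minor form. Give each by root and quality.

F

Triads in Bb minor (harmonic minor): Bbm (i), Cdim (ii°), Dbaug (III+), Ebm (iv), F (V), Gb (VI), Adim (vii°).
Triads in A minor (harmonic minor): Am (i), Bdim (ii°), Caug (III+), Dm (iv), E (V), F (VI), G#dim (vii°).
Shared triads with their functions: F (V in Bb minor, VI in A minor).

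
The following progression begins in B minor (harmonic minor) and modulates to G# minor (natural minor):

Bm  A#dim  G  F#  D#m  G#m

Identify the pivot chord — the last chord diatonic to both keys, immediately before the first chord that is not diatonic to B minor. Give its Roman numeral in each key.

F# — V in B minor, VII in G# minor

Chords diatonic to B minor: Bm, C#dim, Daug, Em, F#, G, A#dim.
Reading the progression, the first chord not in that set is D#m, so the modulation leaves B minor there.
The chord immediately before D#m is F#, which is diatonic to both keys: V in B minor and VII in G# minor.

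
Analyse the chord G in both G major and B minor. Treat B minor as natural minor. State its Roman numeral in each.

I in G major; VI in B minor

The scale of G major is G A B C D E F#; G is degree 1, and the triad built there (G-B-D) is major, so it is I.
The scale of B minor (natural minor) is B C# D E F# G A; G is degree 6, and the triad built there (G-B-D) is major, so it is VI.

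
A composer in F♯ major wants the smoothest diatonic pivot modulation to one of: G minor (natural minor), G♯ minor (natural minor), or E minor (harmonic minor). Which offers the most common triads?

G♯ minor

Triads of F♯ major: F♯ major (I), G♯ minor (ii), A♯ minor (iii), B major (IV), C♯ major (V), D♯ minor (vi), E♯ diminished (vii°).
G minor (natural minor) shares 0: none.
G♯ minor (natural minor) shares 4: F♯, G♯m, B, D♯m.
E minor (harmonic minor) shares 1: B.
The most common triads (4) are shared with G♯ minor.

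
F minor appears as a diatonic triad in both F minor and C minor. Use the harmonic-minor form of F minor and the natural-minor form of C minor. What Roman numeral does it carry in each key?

i in F minor; iv in C minor

The scale of F minor (harmonic minor) is F G Ab Bb C Db E; F is degree 1, and the triad built there (F-Ab-C) is minor, so it is i.
The scale of C minor (natural minor) is C D Eb F G Ab Bb; F is degree 4, and the triad built there (F-Ab-C) is minor, so it is iv.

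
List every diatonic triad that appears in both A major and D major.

A, Bm, D, F#m

Triads in A major: A (I), Bm (ii), C#m (iii), D (IV), E (V), F#m (vi), G#dim (vii°).
Triads in D major: D (I), Em (ii), F#m (iii), G (IV), A (V), Bm (vi), C#dim (vii°).
Shared triads with their functions: A (I in A major, V in D major); Bm (ii in A major, vi in D major); D (IV in A major, I in D major); F#m (vi in A major, iii in D major).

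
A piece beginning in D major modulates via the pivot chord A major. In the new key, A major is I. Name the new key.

A major

The numeral I denotes a major triad on scale degree 1. With A on degree 1, the tonic of the new key is A.
Degree 1 carries a major triad in major keys, so the destination is A major.
Check: the diatonic triads of A major are A (I), Bm (ii), C#m (iii), D (IV), E (V), F#m (vi), G#dim (vii°) — A major is indeed I.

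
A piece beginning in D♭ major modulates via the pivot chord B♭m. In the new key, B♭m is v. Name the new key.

E♭ minor

The numeral v denotes a minor triad on scale degree 5. With B♭ on degree 5, the tonic of the new key is E♭.
Degree 5 carries a minor triad in natural-minor keys, so the destination is E♭ minor.
Check: the diatonic triads of E♭ minor (natural minor) are E♭m (i), Fdim (ii°), G♭ (III), A♭m (iv), B♭m (v), C♭ (VI), D♭ (VII) — B♭m is indeed v.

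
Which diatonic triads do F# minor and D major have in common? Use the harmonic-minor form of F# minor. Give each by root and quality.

Triads in F# minor (harmonic minor): F# minor (i), G# diminished (ii°), A augmented (III+), B minor (iv), C# major (V), D major (VI), E# diminished (vii°).
Triads in D major: D major (I), E minor (ii), F# minor (iii), G major (IV), A major (V), B minor (vi), C# diminished (vii°).
Shared triads with their functions: F# minor (i in F# minor, iii in D major); B minor (iv in F# minor, vi in D major); D major (VI in F# minor, I in D major).

F#m, Bm, D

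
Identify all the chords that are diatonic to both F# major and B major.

F#, G#m, B, D#m

Triads in F# major: F# (I), G#m (ii), A#m (iii), B (IV), C# (V), D#m (vi), E#dim (vii°).
Triads in B major: B (I), C#m (ii), D#m (iii), E (IV), F# (V), G#m (vi), A#dim (vii°).
Shared triads with their functions: F# (I in F# major, V in B major); G#m (ii in F# major, vi in B major); B (IV in F# major, I in B major); D#m (vi in F# major, iii in B major).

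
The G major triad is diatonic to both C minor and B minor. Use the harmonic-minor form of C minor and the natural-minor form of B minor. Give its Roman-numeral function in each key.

V in C minor; VI in B minor

The scale of C minor (harmonic minor) is C D Eb F G Ab B; G is degree 5, and the triad built there (G-B-D) is major, so it is V.
The scale of B minor (natural minor) is B C# D E F# G A; G is degree 6, and the triad built there (G-B-D) is major, so it is VI.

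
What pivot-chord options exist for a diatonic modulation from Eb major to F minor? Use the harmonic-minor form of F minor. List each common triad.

Fm

Triads in Eb major: Eb major (I), F minor (ii), G minor (iii), Ab major (IV), Bb major (V), C minor (vi), D diminished (vii°).
Triads in F minor (harmonic minor): F minor (i), G diminished (ii°), Ab augmented (III+), Bb minor (iv), C major (V), Db major (VI), E diminished (vii°).
Shared triads with their functions: F minor (ii in Eb major, i in F minor).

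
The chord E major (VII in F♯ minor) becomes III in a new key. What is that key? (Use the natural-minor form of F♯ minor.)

C♯ minor

The numeral III denotes a major triad on scale degree 3. With E on degree 3, the tonic of the new key is C♯.
Degree 3 carries a major triad in natural-minor keys, so the destination is C♯ minor.
Check: the diatonic triads of C♯ minor (natural minor) are C♯m (i), D♯dim (ii°), E (III), F♯m (iv), G♯m (v), A (VI), B (VII) — E major is indeed III.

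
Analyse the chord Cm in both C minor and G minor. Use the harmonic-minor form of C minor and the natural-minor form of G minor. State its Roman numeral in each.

The scale of C minor (harmonic minor) is C D Eb F G Ab B; C is degree 1, and the triad built there (C-Eb-G) is minor, so it is i.
The scale of G minor (natural minor) is G A Bb C D Eb F; C is degree 4, and the triad built there (C-Eb-G) is minor, so it is iv.

i in C minor; iv in G minor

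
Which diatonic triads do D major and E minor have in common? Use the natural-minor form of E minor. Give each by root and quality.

D, Em, G, Bm

Triads in D major: D major (I), E minor (ii), F# minor (iii), G major (IV), A major (V), B minor (vi), C# diminished (vii°).
Triads in E minor (natural minor): E minor (i), F# diminished (ii°), G major (III), A minor (iv), B minor (v), C major (VI), D major (VII).
Shared triads with their functions: D major (I in D major, VII in E minor); E minor (ii in D major, i in E minor); G major (IV in D major, III in E minor); B minor (vi in D major, v in E minor).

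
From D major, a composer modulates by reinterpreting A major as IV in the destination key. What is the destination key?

The numeral IV denotes a major triad on scale degree 4. With A on degree 4, the tonic of the new key is E.
Degree 4 carries a major triad in major keys, so the destination is E major.
Check: the diatonic triads of E major are E (I), F#m (ii), G#m (iii), A (IV), B (V), C#m (vi), D#dim (vii°) — A major is indeed IV.

E major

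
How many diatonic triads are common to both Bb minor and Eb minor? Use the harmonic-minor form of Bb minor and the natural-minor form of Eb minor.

3

Diatonic triads of Bb minor (harmonic minor): Bb minor (i), C diminished (ii°), Db augmented (III+), Eb minor (iv), F major (V), Gb major (VI), A diminished (vii°).
Diatonic triads of Eb minor (natural minor): Eb minor (i), F diminished (ii°), Gb major (III), Ab minor (iv), Bb minor (v), Cb major (VI), Db major (VII).
Matching root and quality in both lists: Bb minor, Eb minor, Gb major.
That gives 3 common triads.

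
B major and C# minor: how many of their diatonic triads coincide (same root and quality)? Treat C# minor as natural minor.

Diatonic triads of B major: B (I), C#m (ii), D#m (iii), E (IV), F# (V), G#m (vi), A#dim (vii°).
Diatonic triads of C# minor (natural minor): C#m (i), D#dim (ii°), E (III), F#m (iv), G#m (v), A (VI), B (VII).
Matching root and quality in both lists: B, C#m, E, G#m.
That gives 4 common triads.

4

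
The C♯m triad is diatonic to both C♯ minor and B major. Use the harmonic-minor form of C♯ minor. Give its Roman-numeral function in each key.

The scale of C♯ minor (harmonic minor) is C♯ D♯ E F♯ G♯ A B♯; C♯ is degree 1, and the triad built there (C♯-E-G♯) is minor, so it is i.
The scale of B major is B C♯ D♯ E F♯ G♯ A♯; C♯ is degree 2, and the triad built there (C♯-E-G♯) is minor, so it is ii.

i in C♯ minor; ii in B major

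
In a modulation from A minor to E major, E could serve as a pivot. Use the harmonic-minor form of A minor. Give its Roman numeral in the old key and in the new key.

The scale of A minor (harmonic minor) is A B C D E F G#; E is degree 5, and the triad built there (E-G#-B) is major, so it is V.
The scale of E major is E F# G# A B C# D#; E is degree 1, and the triad built there (E-G#-B) is major, so it is I.

V in A minor; I in E major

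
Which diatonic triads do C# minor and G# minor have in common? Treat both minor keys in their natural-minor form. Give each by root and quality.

Triads in C# minor (natural minor): C# minor (i), D# diminished (ii°), E major (III), F# minor (iv), G# minor (v), A major (VI), B major (VII).
Triads in G# minor (natural minor): G# minor (i), A# diminished (ii°), B major (III), C# minor (iv), D# minor (v), E major (VI), F# major (VII).
Shared triads with their functions: C# minor (i in C# minor, iv in G# minor); E major (III in C# minor, VI in G# minor); G# minor (v in C# minor, i in G# minor); B major (VII in C# minor, III in G# minor).

C#m, E, G#m, B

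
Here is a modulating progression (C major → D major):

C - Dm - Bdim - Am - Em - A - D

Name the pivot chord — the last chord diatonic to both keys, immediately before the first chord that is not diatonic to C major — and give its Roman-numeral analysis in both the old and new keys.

Em — iii in C major, ii in D major

Chords diatonic to C major: C, Dm, Em, F, G, Am, Bdim.
Reading the progression, the first chord not in that set is A, so the modulation leaves C major there.
The chord immediately before A is Em, which is diatonic to both keys: iii in C major and ii in D major.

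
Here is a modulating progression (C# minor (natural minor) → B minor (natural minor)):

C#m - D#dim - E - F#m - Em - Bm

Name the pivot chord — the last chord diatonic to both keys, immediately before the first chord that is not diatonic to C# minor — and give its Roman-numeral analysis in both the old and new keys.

F#m — iv in C# minor, v in B minor

Chords diatonic to C# minor: C#m, D#dim, E, F#m, G#m, A, B.
Reading the progression, the first chord not in that set is Em, so the modulation leaves C# minor there.
The chord immediately before Em is F#m, which is diatonic to both keys: iv in C# minor and v in B minor.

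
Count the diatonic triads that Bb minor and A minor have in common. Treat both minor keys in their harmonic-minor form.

Diatonic triads of Bb minor (harmonic minor): Bbm (i), Cdim (ii°), Dbaug (III+), Ebm (iv), F (V), Gb (VI), Adim (vii°).
Diatonic triads of A minor (harmonic minor): Am (i), Bdim (ii°), Caug (III+), Dm (iv), E (V), F (VI), G#dim (vii°).
Matching root and quality in both lists: F.
That gives 1 common triad.

1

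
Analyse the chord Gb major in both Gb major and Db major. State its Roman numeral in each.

I in Gb major; IV in Db major

The scale of Gb major is Gb Ab Bb Cb Db Eb F; Gb is degree 1, and the triad built there (Gb-Bb-Db) is major, so it is I.
The scale of Db major is Db Eb F Gb Ab Bb C; Gb is degree 4, and the triad built there (Gb-Bb-Db) is major, so it is IV.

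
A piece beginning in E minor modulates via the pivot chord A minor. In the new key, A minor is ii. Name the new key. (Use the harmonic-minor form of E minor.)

The numeral ii denotes a minor triad on scale degree 2. With A on degree 2, the tonic of the new key is G.
Degree 2 carries a minor triad in major keys, so the destination is G major.
Check: the diatonic triads of G major are G (I), Am (ii), Bm (iii), C (IV), D (V), Em (vi), F#dim (vii°) — A minor is indeed ii.

G major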